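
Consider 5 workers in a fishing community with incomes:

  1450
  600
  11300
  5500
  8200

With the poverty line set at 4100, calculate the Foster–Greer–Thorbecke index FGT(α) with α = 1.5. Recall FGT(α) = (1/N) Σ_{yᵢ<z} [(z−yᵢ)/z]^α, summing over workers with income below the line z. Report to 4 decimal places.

Below z: 600, 1450 (q = 2 of N = 5).
Normalized shortfalls: (4100−600)/4100 = 0.8537; (4100−1450)/4100 = 0.6463.
Raised to α = 1.5: 0.78873; 0.51963.
Sum = 1.308355; FGT(1.5) = 1.308355 / 5 = 0.2617.

0.2617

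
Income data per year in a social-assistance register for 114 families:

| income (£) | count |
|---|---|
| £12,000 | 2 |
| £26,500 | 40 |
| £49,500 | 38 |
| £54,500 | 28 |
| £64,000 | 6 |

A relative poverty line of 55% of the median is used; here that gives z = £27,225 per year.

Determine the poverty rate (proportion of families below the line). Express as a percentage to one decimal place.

36.8%

42 of the 114 families have income below £27,225.
H = 42/114 = 36.8%.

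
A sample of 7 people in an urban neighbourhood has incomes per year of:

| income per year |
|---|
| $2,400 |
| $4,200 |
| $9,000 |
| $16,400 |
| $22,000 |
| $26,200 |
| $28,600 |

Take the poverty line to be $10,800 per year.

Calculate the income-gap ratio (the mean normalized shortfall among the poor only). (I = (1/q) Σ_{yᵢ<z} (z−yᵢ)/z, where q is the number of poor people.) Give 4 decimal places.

Poor units: $2,400, $4,200, $9,000 (q = 3 of N = 7).
Shortfall ratios (z−y)/z: 0.7778, 0.6111, 0.1667; sum = 1.555556.
The income-gap ratio divides by q (the poor only): 1.555556 / 3 = 0.5185.

0.5185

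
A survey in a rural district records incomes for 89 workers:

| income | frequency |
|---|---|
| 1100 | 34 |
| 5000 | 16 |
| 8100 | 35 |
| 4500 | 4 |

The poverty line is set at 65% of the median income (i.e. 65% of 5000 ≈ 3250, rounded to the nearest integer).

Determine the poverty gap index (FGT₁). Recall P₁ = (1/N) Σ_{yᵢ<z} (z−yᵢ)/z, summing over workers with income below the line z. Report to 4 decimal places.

0.2527

Below the line: 34×1100 (q = 34 of N = 89).
Relative gaps: (3250−1100)/3250 = 0.6615 (×34).
Sum of shortfalls = 22.492308; P₁ averages over all N: 22.492308 / 89 = 0.2527.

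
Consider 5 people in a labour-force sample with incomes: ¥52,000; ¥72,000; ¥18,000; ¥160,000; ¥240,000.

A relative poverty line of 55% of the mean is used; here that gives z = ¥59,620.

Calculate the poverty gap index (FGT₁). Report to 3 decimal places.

Incomes under z: ¥18,000, ¥52,000 (q = 2 of N = 5).
Gap ratios (z−y)/z: (59620−18000)/59620 = 0.6981; (59620−52000)/59620 = 0.1278.
Σ = 0.825897. Dividing by the full population N = 5 gives P₁ = 0.165.

0.165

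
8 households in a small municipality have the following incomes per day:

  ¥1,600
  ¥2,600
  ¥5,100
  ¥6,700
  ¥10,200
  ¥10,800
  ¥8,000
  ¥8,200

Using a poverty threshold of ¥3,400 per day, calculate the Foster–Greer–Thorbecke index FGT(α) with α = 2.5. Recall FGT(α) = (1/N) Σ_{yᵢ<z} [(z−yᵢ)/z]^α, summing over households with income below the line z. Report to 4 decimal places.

0.0288

Incomes under z: ¥1,600, ¥2,600 (q = 2 of N = 8).
Gap ratios (z−y)/z: (3400−1600)/3400 = 0.5294; (3400−2600)/3400 = 0.2353.
Raised to α = 2.5: 0.20393; 0.02686.
Sum = 0.230786; FGT(2.5) = 0.230786 / 8 = 0.0288.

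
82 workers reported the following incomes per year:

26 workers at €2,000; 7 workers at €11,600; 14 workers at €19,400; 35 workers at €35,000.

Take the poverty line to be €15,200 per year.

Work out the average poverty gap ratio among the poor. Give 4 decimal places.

Below z: 26×€2,000, 7×€11,600 (q = 33 of N = 82).
Shortfall ratios (z−y)/z: 0.8684 (×26), 0.2368 (×7); sum = 24.236842.
The income-gap ratio divides by q (the poor only): 24.236842 / 33 = 0.7344.

0.7344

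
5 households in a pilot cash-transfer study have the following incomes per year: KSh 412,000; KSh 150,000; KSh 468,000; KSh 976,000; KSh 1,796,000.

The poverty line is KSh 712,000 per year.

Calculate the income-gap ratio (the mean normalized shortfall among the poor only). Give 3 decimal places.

0.518

Below the line: KSh 150,000, KSh 412,000, KSh 468,000 (q = 3 of N = 5).
Relative gaps: 0.7893, 0.4213, 0.3427; sum = 1.553371.
The income-gap ratio divides by q (the poor only): 1.553371 / 3 = 0.518.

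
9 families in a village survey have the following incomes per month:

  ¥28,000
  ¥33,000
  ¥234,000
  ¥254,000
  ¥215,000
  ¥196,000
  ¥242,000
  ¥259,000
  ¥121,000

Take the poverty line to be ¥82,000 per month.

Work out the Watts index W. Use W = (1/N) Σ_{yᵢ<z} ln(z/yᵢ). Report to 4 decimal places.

Below the line: ¥28,000, ¥33,000 (q = 2 of N = 9).
Log gaps: ln(82000/28000) = 1.0745; ln(82000/33000) = 0.9102.
W = 1.984726 / 9 = 0.2205.

0.2205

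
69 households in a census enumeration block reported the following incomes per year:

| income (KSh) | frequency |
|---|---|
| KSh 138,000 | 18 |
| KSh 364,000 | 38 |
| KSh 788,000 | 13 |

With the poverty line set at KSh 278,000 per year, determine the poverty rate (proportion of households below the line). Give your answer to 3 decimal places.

18 of the 69 households have income below KSh 278,000.
H = 18/69 = 0.261.

0.261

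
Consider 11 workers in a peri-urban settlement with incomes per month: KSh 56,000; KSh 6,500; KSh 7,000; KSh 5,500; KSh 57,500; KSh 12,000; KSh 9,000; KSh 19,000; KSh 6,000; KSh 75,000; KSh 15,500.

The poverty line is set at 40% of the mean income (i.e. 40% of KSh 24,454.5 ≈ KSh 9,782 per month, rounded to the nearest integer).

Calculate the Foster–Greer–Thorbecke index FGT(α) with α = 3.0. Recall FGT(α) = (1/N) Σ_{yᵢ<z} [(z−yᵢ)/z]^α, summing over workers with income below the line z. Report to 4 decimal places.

0.0185

Below the line: KSh 5,500, KSh 6,000, KSh 6,500, KSh 7,000, KSh 9,000 (q = 5 of N = 11).
Shortfall ratios: (9782−5500)/9782 = 0.4377; (9782−6000)/9782 = 0.3866; (9782−6500)/9782 = 0.3355; (9782−7000)/9782 = 0.2844; (9782−9000)/9782 = 0.0799.
Raised to α = 3.0: 0.08388; 0.05779; 0.03777; 0.02300; 0.00051.
Sum = 0.202956; FGT(3.0) = 0.202956 / 11 = 0.0185.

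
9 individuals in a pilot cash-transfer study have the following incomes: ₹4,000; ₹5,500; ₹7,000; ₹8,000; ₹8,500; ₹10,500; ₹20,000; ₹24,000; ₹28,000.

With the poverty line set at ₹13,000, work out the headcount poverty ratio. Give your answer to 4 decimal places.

0.6667

6 of the 9 individuals have income below ₹13,000.
H = 6/9 = 0.6667.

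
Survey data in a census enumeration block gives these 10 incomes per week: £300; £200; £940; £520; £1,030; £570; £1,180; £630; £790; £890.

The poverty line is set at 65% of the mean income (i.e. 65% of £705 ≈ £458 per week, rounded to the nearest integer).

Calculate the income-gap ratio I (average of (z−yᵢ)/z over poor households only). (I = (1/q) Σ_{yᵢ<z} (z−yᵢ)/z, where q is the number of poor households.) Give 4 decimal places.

0.4541

Below z: £200, £300 (q = 2 of N = 10).
Relative gaps: 0.5633, 0.3450; sum = 0.908297.
The income-gap ratio divides by q (the poor only): 0.908297 / 2 = 0.4541.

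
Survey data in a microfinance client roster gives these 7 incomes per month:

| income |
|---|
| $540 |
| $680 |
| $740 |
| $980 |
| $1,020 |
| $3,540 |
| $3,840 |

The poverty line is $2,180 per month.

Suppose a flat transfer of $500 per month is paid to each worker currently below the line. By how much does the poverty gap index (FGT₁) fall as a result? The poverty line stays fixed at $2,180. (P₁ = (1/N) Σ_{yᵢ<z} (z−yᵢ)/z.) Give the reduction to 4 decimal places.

Before: below the line — $540, $680, $740, $980, $1,020; poverty gap index (FGT₁) = 0.454784.
After the $500 transfer: below the line — $1,040, $1,180, $1,240, $1,480, $1,520; poverty gap index (FGT₁) = 0.290957.
Reduction = 0.454784 − 0.290957 = 0.1638.

0.1638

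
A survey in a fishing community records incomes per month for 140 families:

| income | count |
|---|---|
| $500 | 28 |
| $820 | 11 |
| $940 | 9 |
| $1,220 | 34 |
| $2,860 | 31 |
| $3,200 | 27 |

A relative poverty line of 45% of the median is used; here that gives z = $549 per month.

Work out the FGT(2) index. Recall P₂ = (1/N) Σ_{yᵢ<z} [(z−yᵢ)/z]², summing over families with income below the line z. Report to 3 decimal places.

0.002

Incomes under z: 28×$500 (q = 28 of N = 140).
Relative gaps: (549−500)/549 = 0.0893 (×28).
Squared: 0.0080 (×28).
Sum = 0.223052; P₂ = 0.223052 / 140 = 0.002.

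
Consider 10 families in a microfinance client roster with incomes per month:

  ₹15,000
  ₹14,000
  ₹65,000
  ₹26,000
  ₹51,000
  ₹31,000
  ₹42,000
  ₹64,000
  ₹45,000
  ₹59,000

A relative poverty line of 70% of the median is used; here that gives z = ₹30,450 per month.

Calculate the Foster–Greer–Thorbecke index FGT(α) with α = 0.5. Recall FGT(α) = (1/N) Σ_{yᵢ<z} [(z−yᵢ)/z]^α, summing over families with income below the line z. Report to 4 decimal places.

Below the line: ₹14,000, ₹15,000, ₹26,000 (q = 3 of N = 10).
Gap ratios (z−y)/z: (30450−14000)/30450 = 0.5402; (30450−15000)/30450 = 0.5074; (30450−26000)/30450 = 0.1461.
Raised to α = 0.5: 0.73500; 0.71231; 0.38228.
Sum = 1.829600; FGT(0.5) = 1.829600 / 10 = 0.1830.

0.1830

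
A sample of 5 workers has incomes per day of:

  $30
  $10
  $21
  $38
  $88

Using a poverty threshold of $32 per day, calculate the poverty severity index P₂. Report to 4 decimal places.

0.1189

Incomes under z: $10, $21, $30 (q = 3 of N = 5).
Relative gaps: (32−10)/32 = 0.6875; (32−21)/32 = 0.3438; (32−30)/32 = 0.0625.
Squared: 0.4727; 0.1182; 0.0039.
Sum = 0.594727; P₂ = 0.594727 / 5 = 0.1189.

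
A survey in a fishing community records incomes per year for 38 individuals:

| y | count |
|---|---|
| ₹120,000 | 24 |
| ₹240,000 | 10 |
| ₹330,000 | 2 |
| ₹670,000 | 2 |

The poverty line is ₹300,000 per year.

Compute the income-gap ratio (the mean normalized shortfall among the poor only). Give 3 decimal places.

0.482

Poor units: 24×₹120,000, 10×₹240,000 (q = 34 of N = 38).
Relative gaps: 0.6000 (×24), 0.2000 (×10); sum = 16.400000.
I averages over the q = 34 poor units only: 16.400000 / 34 = 0.482.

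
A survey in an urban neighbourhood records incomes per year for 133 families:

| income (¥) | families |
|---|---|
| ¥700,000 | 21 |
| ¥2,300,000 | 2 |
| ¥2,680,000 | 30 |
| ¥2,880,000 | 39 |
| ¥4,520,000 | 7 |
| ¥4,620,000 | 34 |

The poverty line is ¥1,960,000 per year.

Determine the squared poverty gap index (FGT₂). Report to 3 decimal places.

0.065

Below the line: 21×¥700,000 (q = 21 of N = 133).
Relative gaps: (1960000−700000)/1960000 = 0.6429 (×21).
Squared: 0.4133 (×21).
Sum = 8.678571; P₂ = 8.678571 / 133 = 0.065.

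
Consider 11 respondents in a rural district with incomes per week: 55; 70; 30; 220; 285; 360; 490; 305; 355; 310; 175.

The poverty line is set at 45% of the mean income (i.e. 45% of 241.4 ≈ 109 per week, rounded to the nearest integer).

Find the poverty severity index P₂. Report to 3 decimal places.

Below z: 30, 55, 70 (q = 3 of N = 11).
Gap ratios (z−y)/z: (109−30)/109 = 0.7248; (109−55)/109 = 0.4954; (109−70)/109 = 0.3578.
Squared: 0.5253; 0.2454; 0.1280.
Sum = 0.898746; P₂ = 0.898746 / 11 = 0.082.

0.082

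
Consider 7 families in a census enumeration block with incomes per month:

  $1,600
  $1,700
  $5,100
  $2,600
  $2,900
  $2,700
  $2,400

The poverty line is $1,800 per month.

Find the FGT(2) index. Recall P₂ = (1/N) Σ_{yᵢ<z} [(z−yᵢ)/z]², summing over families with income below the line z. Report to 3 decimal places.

Below z: $1,600, $1,700 (q = 2 of N = 7).
Shortfall ratios: (1800−1600)/1800 = 0.1111; (1800−1700)/1800 = 0.0556.
Squared: 0.0123; 0.0031.
Sum = 0.015432; P₂ = 0.015432 / 7 = 0.002.

0.002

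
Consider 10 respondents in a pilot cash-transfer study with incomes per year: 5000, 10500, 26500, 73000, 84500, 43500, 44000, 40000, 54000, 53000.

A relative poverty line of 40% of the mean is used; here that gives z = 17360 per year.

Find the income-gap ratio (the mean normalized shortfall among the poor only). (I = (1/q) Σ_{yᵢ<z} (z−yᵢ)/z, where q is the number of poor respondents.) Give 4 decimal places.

Incomes under z: 5000, 10500 (q = 2 of N = 10).
Relative gaps: 0.7120, 0.3952; sum = 1.107143.
The income-gap ratio divides by q (the poor only): 1.107143 / 2 = 0.5536.

0.5536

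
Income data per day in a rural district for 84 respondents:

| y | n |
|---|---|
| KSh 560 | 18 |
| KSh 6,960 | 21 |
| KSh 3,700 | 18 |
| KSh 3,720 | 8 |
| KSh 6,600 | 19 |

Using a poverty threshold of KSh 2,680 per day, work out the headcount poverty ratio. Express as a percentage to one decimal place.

21.4%

18 of the 84 respondents have income below KSh 2,680.
H = 18/84 = 21.4%.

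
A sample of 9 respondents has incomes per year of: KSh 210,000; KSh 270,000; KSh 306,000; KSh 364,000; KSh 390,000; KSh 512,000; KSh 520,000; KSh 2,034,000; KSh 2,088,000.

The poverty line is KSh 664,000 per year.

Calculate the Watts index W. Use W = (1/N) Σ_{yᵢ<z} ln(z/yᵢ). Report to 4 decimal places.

Incomes under z: KSh 210,000, KSh 270,000, KSh 306,000, KSh 364,000, KSh 390,000, KSh 512,000, KSh 520,000 (q = 7 of N = 9).
ln(z/y) terms: ln(664000/210000) = 1.1512; ln(664000/270000) = 0.8999; ln(664000/306000) = 0.7747; ln(664000/364000) = 0.6011; ln(664000/390000) = 0.5321; ln(664000/512000) = 0.2600; ln(664000/520000) = 0.2445.
W = 4.463406 / 9 = 0.4959.

0.4959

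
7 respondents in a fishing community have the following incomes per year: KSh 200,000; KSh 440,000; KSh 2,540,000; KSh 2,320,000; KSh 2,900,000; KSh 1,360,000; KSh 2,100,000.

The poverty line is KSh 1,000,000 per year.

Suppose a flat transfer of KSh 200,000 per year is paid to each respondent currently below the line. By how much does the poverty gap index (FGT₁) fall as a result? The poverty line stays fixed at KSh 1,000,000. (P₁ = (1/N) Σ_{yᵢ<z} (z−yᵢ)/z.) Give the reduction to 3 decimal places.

0.057

Before: below the line — KSh 200,000, KSh 440,000; poverty gap index (FGT₁) = 0.19429.
After the KSh 200,000 transfer: below the line — KSh 400,000, KSh 640,000; poverty gap index (FGT₁) = 0.13714.
Reduction = 0.19429 − 0.13714 = 0.057.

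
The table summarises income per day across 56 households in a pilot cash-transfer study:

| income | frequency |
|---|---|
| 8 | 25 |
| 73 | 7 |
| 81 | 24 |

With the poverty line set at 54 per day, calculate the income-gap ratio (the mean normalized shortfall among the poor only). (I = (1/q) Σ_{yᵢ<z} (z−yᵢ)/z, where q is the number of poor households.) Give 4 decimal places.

0.8519

Below z: 25×8 (q = 25 of N = 56).
Relative gaps: 0.8519 (×25); sum = 21.296296.
I averages over the q = 25 poor units only: 21.296296 / 25 = 0.8519.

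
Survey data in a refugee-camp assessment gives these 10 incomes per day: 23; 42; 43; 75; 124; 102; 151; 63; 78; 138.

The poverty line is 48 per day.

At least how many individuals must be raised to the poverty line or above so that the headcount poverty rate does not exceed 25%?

3 of the 10 individuals are poor, so H = 3/10 = 0.300.
A headcount ratio of at most 25% allows at most ⌊0.25 × 10⌋ = 2 poor individuals.
So at least 3 − 2 = 1 must be lifted.

1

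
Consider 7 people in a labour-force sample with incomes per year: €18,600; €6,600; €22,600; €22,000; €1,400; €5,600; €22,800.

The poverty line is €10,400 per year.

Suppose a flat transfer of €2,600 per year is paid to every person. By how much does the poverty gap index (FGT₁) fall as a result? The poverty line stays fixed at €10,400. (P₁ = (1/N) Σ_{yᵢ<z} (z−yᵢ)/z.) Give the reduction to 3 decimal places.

Before: below the line — €1,400, €5,600, €6,600; poverty gap index (FGT₁) = 0.24176.
After the €2,600 transfer: below the line — €4,000, €8,200, €9,200; poverty gap index (FGT₁) = 0.13462.
Reduction = 0.24176 − 0.13462 = 0.107.

0.107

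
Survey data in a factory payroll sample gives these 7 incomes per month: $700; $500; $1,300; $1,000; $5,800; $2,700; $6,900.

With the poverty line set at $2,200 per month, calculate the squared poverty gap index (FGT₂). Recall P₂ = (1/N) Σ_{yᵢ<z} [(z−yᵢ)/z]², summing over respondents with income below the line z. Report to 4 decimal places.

0.2181

Incomes under z: $500, $700, $1,000, $1,300 (q = 4 of N = 7).
Shortfall ratios: (2200−500)/2200 = 0.7727; (2200−700)/2200 = 0.6818; (2200−1000)/2200 = 0.5455; (2200−1300)/2200 = 0.4091.
Squared: 0.5971; 0.4649; 0.2975; 0.1674.
Sum = 1.526860; P₂ = 1.526860 / 7 = 0.2181.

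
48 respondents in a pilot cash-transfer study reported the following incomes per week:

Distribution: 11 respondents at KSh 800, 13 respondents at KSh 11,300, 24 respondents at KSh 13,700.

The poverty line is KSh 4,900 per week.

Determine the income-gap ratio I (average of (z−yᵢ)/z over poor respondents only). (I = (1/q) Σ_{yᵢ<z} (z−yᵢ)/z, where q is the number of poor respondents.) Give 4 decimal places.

Below the line: 11×KSh 800 (q = 11 of N = 48).
Relative gaps: 0.8367 (×11); sum = 9.204082.
I averages over the q = 11 poor units only: 9.204082 / 11 = 0.8367.

0.8367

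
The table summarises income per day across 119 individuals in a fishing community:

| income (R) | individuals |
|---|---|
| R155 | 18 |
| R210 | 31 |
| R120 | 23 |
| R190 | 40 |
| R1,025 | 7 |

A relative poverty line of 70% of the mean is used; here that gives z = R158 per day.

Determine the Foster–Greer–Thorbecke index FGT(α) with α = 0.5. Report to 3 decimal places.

Below z: 23×R120, 18×R155 (q = 41 of N = 119).
Gap ratios (z−y)/z: (158−120)/158 = 0.2405 (×23); (158−155)/158 = 0.0190 (×18).
Raised to α = 0.5: 0.49041 (×23); 0.13779 (×18).
Sum = 13.759834; FGT(0.5) = 13.759834 / 119 = 0.116.

0.116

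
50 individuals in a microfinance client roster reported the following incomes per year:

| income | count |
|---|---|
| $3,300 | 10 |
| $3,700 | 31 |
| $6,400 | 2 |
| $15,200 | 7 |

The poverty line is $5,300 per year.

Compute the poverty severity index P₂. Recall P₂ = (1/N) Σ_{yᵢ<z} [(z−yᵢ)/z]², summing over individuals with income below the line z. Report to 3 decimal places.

Below the line: 10×$3,300, 31×$3,700 (q = 41 of N = 50).
Shortfall ratios: (5300−3300)/5300 = 0.3774 (×10); (5300−3700)/5300 = 0.3019 (×31).
Squared: 0.1424 (×10); 0.0911 (×31).
Sum = 4.249199; P₂ = 4.249199 / 50 = 0.085.

0.085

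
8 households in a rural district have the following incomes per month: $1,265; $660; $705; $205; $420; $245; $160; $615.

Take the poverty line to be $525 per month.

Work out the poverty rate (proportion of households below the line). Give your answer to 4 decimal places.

4 of the 8 households have income below $525.
H = 4/8 = 0.5000.

0.5000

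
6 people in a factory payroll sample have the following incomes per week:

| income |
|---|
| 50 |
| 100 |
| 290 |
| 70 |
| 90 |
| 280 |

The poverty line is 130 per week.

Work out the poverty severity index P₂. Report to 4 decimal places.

0.1233

Below the line: 50, 70, 90, 100 (q = 4 of N = 6).
Shortfall ratios: (130−50)/130 = 0.6154; (130−70)/130 = 0.4615; (130−90)/130 = 0.3077; (130−100)/130 = 0.2308.
Squared: 0.3787; 0.2130; 0.0947; 0.0533.
Sum = 0.739645; P₂ = 0.739645 / 6 = 0.1233.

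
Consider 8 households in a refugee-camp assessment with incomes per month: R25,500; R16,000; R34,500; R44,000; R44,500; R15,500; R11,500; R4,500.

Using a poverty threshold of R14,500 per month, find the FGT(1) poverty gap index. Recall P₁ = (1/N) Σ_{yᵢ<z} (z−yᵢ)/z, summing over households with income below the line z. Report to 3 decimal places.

0.112

Below the line: R4,500, R11,500 (q = 2 of N = 8).
Normalized shortfalls: (14500−4500)/14500 = 0.6897; (14500−11500)/14500 = 0.2069.
Sum of shortfalls = 0.896552; P₁ averages over all N: 0.896552 / 8 = 0.112.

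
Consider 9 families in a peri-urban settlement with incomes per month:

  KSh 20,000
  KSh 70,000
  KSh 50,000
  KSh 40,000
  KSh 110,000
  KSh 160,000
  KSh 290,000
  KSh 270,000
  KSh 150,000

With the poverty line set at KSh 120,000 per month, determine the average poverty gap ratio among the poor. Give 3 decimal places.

Incomes under z: KSh 20,000, KSh 40,000, KSh 50,000, KSh 70,000, KSh 110,000 (q = 5 of N = 9).
Shortfall ratios (z−y)/z: 0.8333, 0.6667, 0.5833, 0.4167, 0.0833; sum = 2.583333.
The income-gap ratio divides by q (the poor only): 2.583333 / 5 = 0.517.

0.517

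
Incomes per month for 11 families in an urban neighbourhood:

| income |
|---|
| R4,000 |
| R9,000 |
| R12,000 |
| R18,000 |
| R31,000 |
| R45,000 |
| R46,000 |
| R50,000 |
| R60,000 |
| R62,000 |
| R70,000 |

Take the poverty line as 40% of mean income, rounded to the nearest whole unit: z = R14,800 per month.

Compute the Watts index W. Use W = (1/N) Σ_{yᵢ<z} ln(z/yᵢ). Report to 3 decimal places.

0.183

Below the line: R4,000, R9,000, R12,000 (q = 3 of N = 11).
Log gaps: ln(14800/4000) = 1.3083; ln(14800/9000) = 0.4974; ln(14800/12000) = 0.2097.
W = 2.015456 / 11 = 0.183.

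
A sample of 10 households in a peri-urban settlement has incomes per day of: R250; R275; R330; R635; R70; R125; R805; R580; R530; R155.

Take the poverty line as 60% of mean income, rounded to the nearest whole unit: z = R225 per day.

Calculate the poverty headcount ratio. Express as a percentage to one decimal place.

3 of the 10 households have income below R225.
H = 3/10 = 30.0%.

30.0%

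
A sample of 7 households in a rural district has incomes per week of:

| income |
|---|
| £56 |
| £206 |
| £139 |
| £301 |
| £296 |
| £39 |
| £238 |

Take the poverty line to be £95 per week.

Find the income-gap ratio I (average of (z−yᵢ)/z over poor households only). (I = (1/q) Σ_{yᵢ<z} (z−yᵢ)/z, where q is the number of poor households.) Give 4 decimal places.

Below z: £39, £56 (q = 2 of N = 7).
Relative gaps: 0.5895, 0.4105; sum = 1.000000.
The income-gap ratio divides by q (the poor only): 1.000000 / 2 = 0.5000.

0.5000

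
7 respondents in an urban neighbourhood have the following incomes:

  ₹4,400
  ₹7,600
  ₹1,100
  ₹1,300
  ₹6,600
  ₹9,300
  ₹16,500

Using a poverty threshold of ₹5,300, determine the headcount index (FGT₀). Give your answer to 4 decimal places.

3 of the 7 respondents have income below ₹5,300.
H = 3/7 = 0.4286.

0.4286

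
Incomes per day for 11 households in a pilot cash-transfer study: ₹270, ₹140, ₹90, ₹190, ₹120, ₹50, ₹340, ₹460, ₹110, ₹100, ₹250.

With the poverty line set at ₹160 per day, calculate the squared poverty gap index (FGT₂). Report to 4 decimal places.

0.0891

Below the line: ₹50, ₹90, ₹100, ₹110, ₹120, ₹140 (q = 6 of N = 11).
Relative gaps: (160−50)/160 = 0.6875; (160−90)/160 = 0.4375; (160−100)/160 = 0.3750; (160−110)/160 = 0.3125; (160−120)/160 = 0.2500; (160−140)/160 = 0.1250.
Squared: 0.4727; 0.1914; 0.1406; 0.0977; 0.0625; 0.0156.
Sum = 0.980469; P₂ = 0.980469 / 11 = 0.0891.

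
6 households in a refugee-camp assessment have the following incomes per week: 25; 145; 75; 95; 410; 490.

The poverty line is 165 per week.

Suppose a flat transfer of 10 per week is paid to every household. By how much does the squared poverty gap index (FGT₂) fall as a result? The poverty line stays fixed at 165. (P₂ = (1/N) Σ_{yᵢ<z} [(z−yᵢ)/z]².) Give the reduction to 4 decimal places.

Before: below the line — 25, 75, 95, 145; squared poverty gap index (FGT₂) = 0.202020.
After the 10 transfer: below the line — 35, 85, 105, 155; squared poverty gap index (FGT₂) = 0.165289.
Reduction = 0.202020 − 0.165289 = 0.0367.

0.0367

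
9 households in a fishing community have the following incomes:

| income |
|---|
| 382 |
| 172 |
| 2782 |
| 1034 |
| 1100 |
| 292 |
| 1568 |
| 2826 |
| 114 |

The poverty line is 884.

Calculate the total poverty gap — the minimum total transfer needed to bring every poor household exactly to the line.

2576

Below z: 114, 172, 292, 382 (q = 4 of N = 9).
Individual gaps: 884−114 = 770; 884−172 = 712; 884−292 = 592; 884−382 = 502.
Aggregate gap = 2576.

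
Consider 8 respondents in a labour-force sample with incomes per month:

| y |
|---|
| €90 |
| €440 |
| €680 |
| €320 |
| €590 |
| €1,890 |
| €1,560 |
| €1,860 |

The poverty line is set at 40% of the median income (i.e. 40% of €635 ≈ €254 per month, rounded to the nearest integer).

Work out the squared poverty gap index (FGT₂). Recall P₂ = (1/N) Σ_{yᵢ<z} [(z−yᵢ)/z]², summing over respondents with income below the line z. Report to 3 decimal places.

0.052

Below z: €90 (q = 1 of N = 8).
Gap ratios (z−y)/z: (254−90)/254 = 0.6457.
Squared: 0.4169.
Sum = 0.416889; P₂ = 0.416889 / 8 = 0.052.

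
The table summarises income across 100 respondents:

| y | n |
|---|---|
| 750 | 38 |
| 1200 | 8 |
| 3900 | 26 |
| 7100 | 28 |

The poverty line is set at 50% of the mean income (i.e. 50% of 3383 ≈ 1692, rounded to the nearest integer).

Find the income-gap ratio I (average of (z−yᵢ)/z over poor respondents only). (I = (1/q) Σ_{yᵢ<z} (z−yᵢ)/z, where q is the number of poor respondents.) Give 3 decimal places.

0.510

Incomes under z: 38×750, 8×1200 (q = 46 of N = 100).
Shortfall ratios (z−y)/z: 0.5567 (×38), 0.2908 (×8); sum = 23.482270.
The income-gap ratio divides by q (the poor only): 23.482270 / 46 = 0.510.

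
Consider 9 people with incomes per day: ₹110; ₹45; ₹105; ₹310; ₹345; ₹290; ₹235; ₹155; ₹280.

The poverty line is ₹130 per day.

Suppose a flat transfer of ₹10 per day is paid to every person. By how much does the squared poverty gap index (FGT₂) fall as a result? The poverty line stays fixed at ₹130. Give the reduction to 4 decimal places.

0.0151

Before: below the line — ₹45, ₹105, ₹110; squared poverty gap index (FGT₂) = 0.054241.
After the ₹10 transfer: below the line — ₹55, ₹115, ₹120; squared poverty gap index (FGT₂) = 0.039119.
Reduction = 0.054241 − 0.039119 = 0.0151.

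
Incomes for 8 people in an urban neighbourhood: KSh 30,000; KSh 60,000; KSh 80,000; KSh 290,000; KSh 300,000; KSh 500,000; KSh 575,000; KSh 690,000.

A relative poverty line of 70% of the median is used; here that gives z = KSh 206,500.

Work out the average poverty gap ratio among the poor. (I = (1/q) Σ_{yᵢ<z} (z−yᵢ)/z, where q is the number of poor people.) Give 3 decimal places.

Below z: KSh 30,000, KSh 60,000, KSh 80,000 (q = 3 of N = 8).
Shortfall ratios (z−y)/z: 0.8547, 0.7094, 0.6126; sum = 2.176755.
The income-gap ratio divides by q (the poor only): 2.176755 / 3 = 0.726.

0.726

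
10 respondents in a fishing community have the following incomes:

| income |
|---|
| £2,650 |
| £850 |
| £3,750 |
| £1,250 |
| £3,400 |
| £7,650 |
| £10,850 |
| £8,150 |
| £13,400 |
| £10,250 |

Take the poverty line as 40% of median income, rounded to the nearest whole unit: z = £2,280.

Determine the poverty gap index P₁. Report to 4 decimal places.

0.1079

Poor units: £850, £1,250 (q = 2 of N = 10).
Normalized shortfalls: (2280−850)/2280 = 0.6272; (2280−1250)/2280 = 0.4518.
Σ = 1.078947. Dividing by the full population N = 10 gives P₁ = 0.1079.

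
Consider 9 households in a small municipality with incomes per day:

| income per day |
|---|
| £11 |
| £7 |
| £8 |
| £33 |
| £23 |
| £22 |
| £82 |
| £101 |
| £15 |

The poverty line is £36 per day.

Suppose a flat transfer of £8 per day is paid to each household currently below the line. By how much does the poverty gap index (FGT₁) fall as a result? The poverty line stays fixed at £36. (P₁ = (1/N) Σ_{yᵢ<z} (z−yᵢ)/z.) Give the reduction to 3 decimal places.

0.157

Before: below the line — £7, £8, £11, £15, £22, £23, £33; poverty gap index (FGT₁) = 0.41049.
After the £8 transfer: below the line — £15, £16, £19, £23, £30, £31; poverty gap index (FGT₁) = 0.25309.
Reduction = 0.41049 − 0.25309 = 0.157.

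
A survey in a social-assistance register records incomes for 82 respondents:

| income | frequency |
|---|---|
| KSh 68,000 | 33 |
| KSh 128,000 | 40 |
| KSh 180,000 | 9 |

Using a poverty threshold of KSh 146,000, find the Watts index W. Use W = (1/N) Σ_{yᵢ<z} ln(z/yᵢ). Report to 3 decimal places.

0.372

Below z: 33×KSh 68,000, 40×KSh 128,000 (q = 73 of N = 82).
Log gaps: ln(146000/68000) = 0.7641 (×33); ln(146000/128000) = 0.1316 (×40).
W = 30.478319 / 82 = 0.372.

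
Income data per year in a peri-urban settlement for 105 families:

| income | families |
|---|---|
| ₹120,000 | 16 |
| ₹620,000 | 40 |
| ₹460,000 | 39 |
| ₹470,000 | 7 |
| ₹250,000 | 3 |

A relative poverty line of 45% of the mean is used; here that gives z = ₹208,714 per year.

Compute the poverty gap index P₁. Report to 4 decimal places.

Below z: 16×₹120,000 (q = 16 of N = 105).
Normalized shortfalls: (208714−120000)/208714 = 0.4251 (×16).
Σ = 6.800809. Dividing by the full population N = 105 gives P₁ = 0.0648.

0.0648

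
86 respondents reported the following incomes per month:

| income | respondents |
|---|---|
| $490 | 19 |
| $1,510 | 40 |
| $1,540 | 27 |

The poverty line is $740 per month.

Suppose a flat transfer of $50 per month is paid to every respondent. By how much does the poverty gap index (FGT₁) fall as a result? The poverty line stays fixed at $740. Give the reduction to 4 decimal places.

0.0149

Before: below the line — 19×$490; poverty gap index (FGT₁) = 0.074639.
After the $50 transfer: below the line — 19×$540; poverty gap index (FGT₁) = 0.059711.
Reduction = 0.074639 − 0.059711 = 0.0149.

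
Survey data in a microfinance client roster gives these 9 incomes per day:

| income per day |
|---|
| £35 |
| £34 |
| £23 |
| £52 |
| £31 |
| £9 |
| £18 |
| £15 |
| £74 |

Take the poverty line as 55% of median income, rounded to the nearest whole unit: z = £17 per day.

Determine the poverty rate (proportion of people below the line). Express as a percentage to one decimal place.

2 of the 9 people have income below £17.
H = 2/9 = 22.2%.

22.2%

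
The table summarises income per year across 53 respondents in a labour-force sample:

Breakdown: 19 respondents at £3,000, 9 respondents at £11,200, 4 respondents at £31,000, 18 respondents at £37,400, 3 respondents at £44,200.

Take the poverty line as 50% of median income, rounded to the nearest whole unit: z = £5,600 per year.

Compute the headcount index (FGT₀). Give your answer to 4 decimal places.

0.3585

19 of the 53 respondents have income below £5,600.
H = 19/53 = 0.3585.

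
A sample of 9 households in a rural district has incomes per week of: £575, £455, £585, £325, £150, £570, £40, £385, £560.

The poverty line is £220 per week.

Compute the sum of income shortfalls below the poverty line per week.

Below the line: £40, £150 (q = 2 of N = 9).
Individual gaps: 220−40 = 180; 220−150 = 70.
Aggregate gap = £250.

£250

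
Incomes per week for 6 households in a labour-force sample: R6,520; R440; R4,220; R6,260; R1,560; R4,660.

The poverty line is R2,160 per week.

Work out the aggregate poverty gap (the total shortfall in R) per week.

R2,320

Below z: R440, R1,560 (q = 2 of N = 6).
Individual gaps: 2160−440 = 1720; 2160−1560 = 600.
Aggregate gap = R2,320.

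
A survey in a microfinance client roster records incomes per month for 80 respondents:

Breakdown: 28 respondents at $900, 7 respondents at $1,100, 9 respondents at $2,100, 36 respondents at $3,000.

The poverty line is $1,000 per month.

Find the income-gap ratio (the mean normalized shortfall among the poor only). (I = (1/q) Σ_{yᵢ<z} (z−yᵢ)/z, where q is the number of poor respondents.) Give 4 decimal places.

Below z: 28×$900 (q = 28 of N = 80).
Shortfall ratios (z−y)/z: 0.1000 (×28); sum = 2.800000.
I averages over the q = 28 poor units only: 2.800000 / 28 = 0.1000.

0.1000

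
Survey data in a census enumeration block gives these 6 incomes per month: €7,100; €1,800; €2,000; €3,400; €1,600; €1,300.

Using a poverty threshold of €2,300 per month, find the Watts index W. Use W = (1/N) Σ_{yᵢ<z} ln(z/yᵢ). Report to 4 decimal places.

0.2197

Below the line: €1,300, €1,600, €1,800, €2,000 (q = 4 of N = 6).
ln(z/y) terms: ln(2300/1300) = 0.5705; ln(2300/1600) = 0.3629; ln(2300/1800) = 0.2451; ln(2300/2000) = 0.1398.
W = 1.318335 / 6 = 0.2197.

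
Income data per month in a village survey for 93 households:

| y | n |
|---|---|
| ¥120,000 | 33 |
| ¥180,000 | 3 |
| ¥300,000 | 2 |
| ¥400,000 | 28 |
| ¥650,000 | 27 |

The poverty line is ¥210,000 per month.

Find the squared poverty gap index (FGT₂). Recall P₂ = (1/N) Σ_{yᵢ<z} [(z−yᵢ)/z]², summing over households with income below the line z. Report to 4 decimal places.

0.0658

Incomes under z: 33×¥120,000, 3×¥180,000 (q = 36 of N = 93).
Normalized shortfalls: (210000−120000)/210000 = 0.4286 (×33); (210000−180000)/210000 = 0.1429 (×3).
Squared: 0.1837 (×33); 0.0204 (×3).
Sum = 6.122449; P₂ = 6.122449 / 93 = 0.0658.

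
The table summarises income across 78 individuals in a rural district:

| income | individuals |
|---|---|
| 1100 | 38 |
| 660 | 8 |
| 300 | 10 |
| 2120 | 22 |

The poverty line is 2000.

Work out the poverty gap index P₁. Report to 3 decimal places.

Poor units: 10×300, 8×660, 38×1100 (q = 56 of N = 78).
Relative gaps: (2000−300)/2000 = 0.8500 (×10); (2000−660)/2000 = 0.6700 (×8); (2000−1100)/2000 = 0.4500 (×38).
Sum of shortfalls = 30.960000; P₁ averages over all N: 30.960000 / 78 = 0.397.

0.397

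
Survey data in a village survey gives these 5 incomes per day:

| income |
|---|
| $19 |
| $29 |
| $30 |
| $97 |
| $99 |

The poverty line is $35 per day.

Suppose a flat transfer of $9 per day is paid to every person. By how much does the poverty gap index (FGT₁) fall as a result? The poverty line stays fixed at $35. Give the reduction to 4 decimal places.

Before: below the line — $19, $29, $30; poverty gap index (FGT₁) = 0.154286.
After the $9 transfer: below the line — $28; poverty gap index (FGT₁) = 0.040000.
Reduction = 0.154286 − 0.040000 = 0.1143.

0.1143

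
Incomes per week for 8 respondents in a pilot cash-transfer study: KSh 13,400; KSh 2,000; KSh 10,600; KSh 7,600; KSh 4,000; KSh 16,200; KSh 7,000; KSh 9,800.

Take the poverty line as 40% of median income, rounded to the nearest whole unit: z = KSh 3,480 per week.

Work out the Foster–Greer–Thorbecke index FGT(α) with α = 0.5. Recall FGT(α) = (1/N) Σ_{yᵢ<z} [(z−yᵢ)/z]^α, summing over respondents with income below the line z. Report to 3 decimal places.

Poor units: KSh 2,000 (q = 1 of N = 8).
Gap ratios (z−y)/z: (3480−2000)/3480 = 0.4253.
Raised to α = 0.5: 0.65214.
Sum = 0.652141; FGT(0.5) = 0.652141 / 8 = 0.082.

0.082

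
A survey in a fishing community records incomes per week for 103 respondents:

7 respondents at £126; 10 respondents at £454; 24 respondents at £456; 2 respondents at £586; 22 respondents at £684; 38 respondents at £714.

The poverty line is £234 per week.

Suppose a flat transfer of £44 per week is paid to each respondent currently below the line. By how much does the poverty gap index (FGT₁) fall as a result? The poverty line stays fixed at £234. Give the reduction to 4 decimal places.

0.0128

Before: below the line — 7×£126; poverty gap index (FGT₁) = 0.031367.
After the £44 transfer: below the line — 7×£170; poverty gap index (FGT₁) = 0.018588.
Reduction = 0.031367 − 0.018588 = 0.0128.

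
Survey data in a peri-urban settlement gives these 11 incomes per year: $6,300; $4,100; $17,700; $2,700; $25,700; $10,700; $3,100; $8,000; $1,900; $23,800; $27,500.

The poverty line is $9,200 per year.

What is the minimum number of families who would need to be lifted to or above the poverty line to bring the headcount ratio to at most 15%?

Currently q = 6 of N = 11 are below the line (H = 0.545).
A headcount ratio of at most 15% allows at most ⌊0.15 × 11⌋ = 1 poor families.
So at least 6 − 1 = 5 must be lifted.

5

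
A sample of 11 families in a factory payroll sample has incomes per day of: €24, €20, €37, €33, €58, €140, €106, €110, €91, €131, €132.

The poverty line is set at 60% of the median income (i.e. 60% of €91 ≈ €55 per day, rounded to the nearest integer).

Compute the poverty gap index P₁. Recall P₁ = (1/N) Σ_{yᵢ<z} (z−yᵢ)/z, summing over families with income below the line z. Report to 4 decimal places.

Below the line: €20, €24, €33, €37 (q = 4 of N = 11).
Normalized shortfalls: (55−20)/55 = 0.6364; (55−24)/55 = 0.5636; (55−33)/55 = 0.4000; (55−37)/55 = 0.3273.
Sum of shortfalls = 1.927273; P₁ averages over all N: 1.927273 / 11 = 0.1752.

0.1752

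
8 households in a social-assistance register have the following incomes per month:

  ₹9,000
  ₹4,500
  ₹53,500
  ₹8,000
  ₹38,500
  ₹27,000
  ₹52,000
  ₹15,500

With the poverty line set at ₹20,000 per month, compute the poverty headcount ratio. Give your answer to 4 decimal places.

0.5000

4 of the 8 households have income below ₹20,000.
H = 4/8 = 0.5000.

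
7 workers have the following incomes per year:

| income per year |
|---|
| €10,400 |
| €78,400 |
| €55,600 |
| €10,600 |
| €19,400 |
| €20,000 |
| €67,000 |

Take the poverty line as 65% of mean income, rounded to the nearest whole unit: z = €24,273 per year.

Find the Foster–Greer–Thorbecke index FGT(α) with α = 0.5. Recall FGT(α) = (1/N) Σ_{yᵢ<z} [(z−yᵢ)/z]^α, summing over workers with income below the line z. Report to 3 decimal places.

Below the line: €10,400, €10,600, €19,400, €20,000 (q = 4 of N = 7).
Shortfall ratios: (24273−10400)/24273 = 0.5715; (24273−10600)/24273 = 0.5633; (24273−19400)/24273 = 0.2008; (24273−20000)/24273 = 0.1760.
Raised to α = 0.5: 0.75600; 0.75053; 0.44806; 0.41957.
Sum = 2.374167; FGT(0.5) = 2.374167 / 7 = 0.339.

0.339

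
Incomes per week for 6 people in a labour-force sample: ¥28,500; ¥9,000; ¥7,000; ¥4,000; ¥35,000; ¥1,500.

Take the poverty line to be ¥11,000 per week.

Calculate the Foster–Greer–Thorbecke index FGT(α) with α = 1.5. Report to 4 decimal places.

Poor units: ¥1,500, ¥4,000, ¥7,000, ¥9,000 (q = 4 of N = 6).
Shortfall ratios: (11000−1500)/11000 = 0.8636; (11000−4000)/11000 = 0.6364; (11000−7000)/11000 = 0.3636; (11000−9000)/11000 = 0.1818.
Raised to α = 1.5: 0.80259; 0.50764; 0.21928; 0.07753.
Sum = 1.607046; FGT(1.5) = 1.607046 / 6 = 0.2678.

0.2678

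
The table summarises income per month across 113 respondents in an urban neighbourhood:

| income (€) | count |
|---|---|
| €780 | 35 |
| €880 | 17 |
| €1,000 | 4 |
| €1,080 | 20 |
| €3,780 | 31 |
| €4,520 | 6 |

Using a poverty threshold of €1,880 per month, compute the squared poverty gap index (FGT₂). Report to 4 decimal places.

Below z: 35×€780, 17×€880, 4×€1,000, 20×€1,080 (q = 76 of N = 113).
Normalized shortfalls: (1880−780)/1880 = 0.5851 (×35); (1880−880)/1880 = 0.5319 (×17); (1880−1000)/1880 = 0.4681 (×4); (1880−1080)/1880 = 0.4255 (×20).
Squared: 0.3423 (×35); 0.2829 (×17); 0.2191 (×4); 0.1811 (×20).
Sum = 21.290063; P₂ = 21.290063 / 113 = 0.1884.

0.1884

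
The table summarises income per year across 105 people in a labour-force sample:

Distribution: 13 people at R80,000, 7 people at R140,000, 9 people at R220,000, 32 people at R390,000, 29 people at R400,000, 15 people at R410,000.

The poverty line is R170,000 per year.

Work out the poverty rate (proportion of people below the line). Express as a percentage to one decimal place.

20 of the 105 people have income below R170,000.
H = 20/105 = 19.0%.

19.0%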